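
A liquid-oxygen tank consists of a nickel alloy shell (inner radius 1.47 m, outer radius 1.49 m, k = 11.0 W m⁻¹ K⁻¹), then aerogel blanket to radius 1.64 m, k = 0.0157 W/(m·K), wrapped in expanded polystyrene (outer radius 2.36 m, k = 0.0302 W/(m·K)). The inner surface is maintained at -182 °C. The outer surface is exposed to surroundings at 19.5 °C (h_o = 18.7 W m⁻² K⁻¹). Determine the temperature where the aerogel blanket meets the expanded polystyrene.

T = -104 °C

Treat each layer as a resistance in series:
  R_nickel alloy = (1/1.47 − 1/1.49)/(4πk) = 0.009131/(4π·11.0) = 6.606×10^-5 K/W
  R_aerogel blanket = (1/1.49 − 1/1.64)/(4πk) = 0.06138/(4π·0.0157) = 0.3111 K/W
  R_expanded polystyrene = (1/1.64 − 1/2.36)/(4πk) = 0.1860/(4π·0.0302) = 0.4902 K/W
  R_conv,out = 1/(4πr²h) = 1/(4π·2.36²·18.7) = 7.641×10^-4 K/W
ΣR = 6.606×10^-5 + 0.3111 + 0.4902 + 7.641×10^-4 = 0.8021 K/W
Q = ΔT/ΣR = (-182 °C − 19.5 °C)/0.8021 = -251.2 W
From the inner boundary to the aerogel blanket/expanded polystyrene interface, ΣR_partial = 0.3112 K/W.
T_interface = T_in − Q·ΣR_partial = -182 °C − (-251.2)(0.3112) = -104 °C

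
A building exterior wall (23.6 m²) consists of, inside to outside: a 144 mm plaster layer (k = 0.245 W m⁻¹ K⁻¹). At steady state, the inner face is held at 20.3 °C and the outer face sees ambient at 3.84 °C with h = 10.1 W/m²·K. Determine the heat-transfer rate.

Q = 566 W

Treat each layer as a resistance in series:
  R_plaster = L/(kA) = 0.144/(0.245·23.6) = 0.02490 K/W
  R_conv,out = 1/(hA) = 1/(10.1·23.6) = 0.004195 K/W
ΣR = 0.02490 + 0.004195 = 0.02909 K/W
Q = ΔT/ΣR = (20.3 °C − 3.84 °C)/0.02909 = 566 W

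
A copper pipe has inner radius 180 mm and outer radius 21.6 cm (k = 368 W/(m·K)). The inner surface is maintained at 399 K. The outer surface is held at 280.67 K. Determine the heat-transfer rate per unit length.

Q' = 2πk·ΔT/ln(r₂/r₁) = 2π × 368 × 118.33 / ln(0.216/0.180) = 1.50×10^6 W/m

Q' = 1500 kW/m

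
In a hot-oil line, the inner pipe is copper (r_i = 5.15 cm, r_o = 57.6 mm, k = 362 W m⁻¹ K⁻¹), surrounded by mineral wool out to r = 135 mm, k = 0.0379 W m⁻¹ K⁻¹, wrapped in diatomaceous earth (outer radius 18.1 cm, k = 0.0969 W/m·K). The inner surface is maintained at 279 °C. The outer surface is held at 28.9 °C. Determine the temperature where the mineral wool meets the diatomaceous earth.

Resistance network (inner→outer):
  R'_copper = ln(0.0576/0.0515)/(2πk) = 0.1119/(2π·362) = 4.922×10^-5 m·K/W
  R'_mineral wool = ln(0.135/0.0576)/(2πk) = 0.8518/(2π·0.0379) = 3.577 m·K/W
  R'_diatomaceous earth = ln(0.181/0.135)/(2πk) = 0.2932/(2π·0.0969) = 0.4816 m·K/W
ΣR = 4.922×10^-5 + 3.577 + 0.4816 = 4.059 m·K/W
Q' = ΔT/ΣR = (279 °C − 28.9 °C)/4.059 = 61.62 W/m
From the inner boundary to the mineral wool/diatomaceous earth interface, ΣR_partial = 3.577 m·K/W.
T_interface = T_in − Q'·ΣR_partial = 279 °C − (61.62)(3.577) = 58.6 °C

T = 58.6 °C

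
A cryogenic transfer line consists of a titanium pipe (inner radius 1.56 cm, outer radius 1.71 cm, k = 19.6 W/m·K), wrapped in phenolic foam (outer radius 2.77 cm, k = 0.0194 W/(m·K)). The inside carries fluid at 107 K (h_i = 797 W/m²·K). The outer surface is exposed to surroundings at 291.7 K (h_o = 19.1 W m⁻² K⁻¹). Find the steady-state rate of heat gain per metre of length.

Series thermal resistances, inner to outer:
  R'_conv,in = 1/(2πr h) = 1/(2π·0.0156·797) = 0.01280 m·K/W
  R'_titanium = ln(0.0171/0.0156)/(2πk) = 0.09181/(2π·19.6) = 7.455×10^-4 m·K/W
  R'_phenolic foam = ln(0.0277/0.0171)/(2πk) = 0.4824/(2π·0.0194) = 3.957 m·K/W
  R'_conv,out = 1/(2πr h) = 1/(2π·0.0277·19.1) = 0.3008 m·K/W
ΣR = 0.01280 + 7.455×10^-4 + 3.957 + 0.3008 = 4.271 m·K/W
Q' = ΔT/ΣR = (107 K − 291.7 K)/4.271 = -43.2 W/m
(Negative Q' ⇒ heat flows inward; heat gain = 43.2 W/m.)

Q' = 43.2 W/m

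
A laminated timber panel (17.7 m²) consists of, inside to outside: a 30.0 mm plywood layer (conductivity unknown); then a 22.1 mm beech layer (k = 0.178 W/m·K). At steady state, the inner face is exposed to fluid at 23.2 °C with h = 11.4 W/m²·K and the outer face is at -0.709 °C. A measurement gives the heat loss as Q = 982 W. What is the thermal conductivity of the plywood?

ΣR = ΔT/Q = |23.2 − -0.709|/982 = 0.02435 K/W
Known resistances:
  R_conv,in = 1/(hA) = 1/(11.4·17.7) = 0.004956 K/W
  R_beech = L/(kA) = 0.0221/(0.178·17.7) = 0.007015 K/W
R_plywood = ΣR − ΣR_known = 0.02435 − 0.01197 = 0.01238 K/W
L/(kA) = 0.01238 ⇒ k = 0.0300/(0.01238·17.7) = 0.137 W/m·K

k = 0.137 W/m·K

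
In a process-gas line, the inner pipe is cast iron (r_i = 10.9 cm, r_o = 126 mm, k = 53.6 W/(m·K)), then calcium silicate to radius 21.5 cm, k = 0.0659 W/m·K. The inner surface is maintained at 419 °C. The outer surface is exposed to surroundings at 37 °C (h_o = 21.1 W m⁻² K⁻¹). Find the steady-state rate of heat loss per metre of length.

Q' = 288 W/m

Series thermal resistances, inner to outer:
  R'_cast iron = ln(0.126/0.109)/(2πk) = 0.1449/(2π·53.6) = 4.304×10^-4 m·K/W
  R'_calcium silicate = ln(0.215/0.126)/(2πk) = 0.5344/(2π·0.0659) = 1.291 m·K/W
  R'_conv,out = 1/(2πr h) = 1/(2π·0.215·21.1) = 0.03508 m·K/W
ΣR = 4.304×10^-4 + 1.291 + 0.03508 = 1.327 m·K/W
Q' = ΔT/ΣR = (419 °C − 37 °C)/1.327 = 288 W/m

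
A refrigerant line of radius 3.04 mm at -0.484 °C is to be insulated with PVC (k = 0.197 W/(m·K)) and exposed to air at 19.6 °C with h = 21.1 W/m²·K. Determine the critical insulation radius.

r_cr = 0.934 cm

For a cylinder, r_cr = k_ins/h = 0.197/21.1 = 0.00934 m = 0.934 cm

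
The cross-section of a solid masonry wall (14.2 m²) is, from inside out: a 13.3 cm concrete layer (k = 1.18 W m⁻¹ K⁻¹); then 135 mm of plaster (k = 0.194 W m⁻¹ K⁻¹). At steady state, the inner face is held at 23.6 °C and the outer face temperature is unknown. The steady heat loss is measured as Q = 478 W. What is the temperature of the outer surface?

T_out = -3.62 °C

Sum the resistances:
  R_concrete = L/(kA) = 0.133/(1.18·14.2) = 0.007937 K/W
  R_plaster = L/(kA) = 0.135/(0.194·14.2) = 0.04901 K/W
ΣR = 0.05694 K/W
ΔT = Q·ΣR = 478 × 0.05694 = 27.22 K
Heat flows outward, so T_out = T_in − ΔT = 23.6 − 27.22 = -3.62 °C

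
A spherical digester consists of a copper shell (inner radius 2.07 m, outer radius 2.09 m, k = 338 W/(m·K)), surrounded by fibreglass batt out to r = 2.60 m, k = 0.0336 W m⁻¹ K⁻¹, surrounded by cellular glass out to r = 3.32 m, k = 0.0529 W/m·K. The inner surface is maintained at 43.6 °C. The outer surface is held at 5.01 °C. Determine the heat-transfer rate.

Treat each layer as a resistance in series:
  R_copper = (1/2.07 − 1/2.09)/(4πk) = 0.004623/(4π·338) = 1.088×10^-6 K/W
  R_fibreglass batt = (1/2.09 − 1/2.60)/(4πk) = 0.09385/(4π·0.0336) = 0.2223 K/W
  R_cellular glass = (1/2.60 − 1/3.32)/(4πk) = 0.08341/(4π·0.0529) = 0.1255 K/W
ΣR = 1.088×10^-6 + 0.2223 + 0.1255 = 0.3478 K/W
Q = ΔT/ΣR = (43.6 °C − 5.01 °C)/0.3478 = 111 W

Q = 111 W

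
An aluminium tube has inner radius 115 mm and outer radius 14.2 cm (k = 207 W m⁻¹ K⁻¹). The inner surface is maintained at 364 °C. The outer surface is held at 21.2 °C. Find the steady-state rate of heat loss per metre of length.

Q' = 2.11×10^6 W/m

Q' = 2πk·ΔT/ln(r₂/r₁) = 2π × 207 × 342.8 / ln(0.142/0.115) = 2.11×10^6 W/m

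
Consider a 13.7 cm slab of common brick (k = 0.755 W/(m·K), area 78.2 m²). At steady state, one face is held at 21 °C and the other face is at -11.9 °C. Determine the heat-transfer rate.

Q = kA·ΔT/L = 0.755 × 78.2 × |21 °C − -11.9 °C| / 0.137 = 14200 W

Q = 14.2 kW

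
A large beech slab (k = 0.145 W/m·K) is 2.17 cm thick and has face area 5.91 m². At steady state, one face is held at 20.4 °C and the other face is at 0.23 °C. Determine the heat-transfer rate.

Q = 797 W

Q = kA·ΔT/L = 0.145 × 5.91 × |20.4 °C − 0.23 °C| / 0.0217 = 797 W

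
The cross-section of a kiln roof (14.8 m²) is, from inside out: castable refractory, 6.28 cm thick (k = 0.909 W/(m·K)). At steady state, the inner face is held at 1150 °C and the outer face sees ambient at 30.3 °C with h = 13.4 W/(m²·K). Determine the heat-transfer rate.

Series thermal resistances, inner to outer:
  R_castable refractory = L/(kA) = 0.0628/(0.909·14.8) = 0.004668 K/W
  R_conv,out = 1/(hA) = 1/(13.4·14.8) = 0.005042 K/W
ΣR = 0.004668 + 0.005042 = 0.009710 K/W
Q = ΔT/ΣR = (1150 °C − 30.3 °C)/0.009710 = 1.15×10^5 W

Q = 115 kW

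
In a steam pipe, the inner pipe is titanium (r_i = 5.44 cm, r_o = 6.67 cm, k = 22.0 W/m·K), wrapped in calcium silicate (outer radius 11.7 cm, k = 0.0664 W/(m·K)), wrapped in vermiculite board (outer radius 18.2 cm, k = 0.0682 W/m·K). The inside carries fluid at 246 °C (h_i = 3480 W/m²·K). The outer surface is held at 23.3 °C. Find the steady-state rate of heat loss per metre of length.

Series thermal resistances, inner to outer:
  R'_conv,in = 1/(2πr h) = 1/(2π·0.0544·3480) = 8.407×10^-4 m·K/W
  R'_titanium = ln(0.0667/0.0544)/(2πk) = 0.2038/(2π·22.0) = 0.001475 m·K/W
  R'_calcium silicate = ln(0.117/0.0667)/(2πk) = 0.5620/(2π·0.0664) = 1.347 m·K/W
  R'_vermiculite board = ln(0.182/0.117)/(2πk) = 0.4418/(2π·0.0682) = 1.031 m·K/W
ΣR = 8.407×10^-4 + 0.001475 + 1.347 + 1.031 = 2.380 m·K/W
Q' = ΔT/ΣR = (246 °C − 23.3 °C)/2.380 = 93.6 W/m

Q' = 93.6 W/m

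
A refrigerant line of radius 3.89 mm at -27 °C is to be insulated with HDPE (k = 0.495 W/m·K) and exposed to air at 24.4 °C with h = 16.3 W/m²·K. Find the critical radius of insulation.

For a cylinder, r_cr = k_ins/h = 0.495/16.3 = 0.0304 m = 3.04 cm

r_cr = 3.04 cm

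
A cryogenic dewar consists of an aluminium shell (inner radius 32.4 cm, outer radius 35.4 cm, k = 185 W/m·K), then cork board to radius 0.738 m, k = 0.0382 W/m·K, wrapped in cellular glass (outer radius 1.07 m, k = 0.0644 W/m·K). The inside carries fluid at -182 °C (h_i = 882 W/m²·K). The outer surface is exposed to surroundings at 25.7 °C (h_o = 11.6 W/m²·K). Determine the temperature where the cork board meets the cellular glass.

Resistance network (inner→outer):
  R_conv,in = 1/(4πr²h) = 1/(4π·0.324²·882) = 8.595×10^-4 K/W
  R_aluminium = (1/0.324 − 1/0.354)/(4πk) = 0.2616/(4π·185) = 1.125×10^-4 K/W
  R_cork board = (1/0.354 − 1/0.738)/(4πk) = 1.470/(4π·0.0382) = 3.062 K/W
  R_cellular glass = (1/0.738 − 1/1.07)/(4πk) = 0.4204/(4π·0.0644) = 0.5195 K/W
  R_conv,out = 1/(4πr²h) = 1/(4π·1.07²·11.6) = 0.005992 K/W
ΣR = 8.595×10^-4 + 1.125×10^-4 + 3.062 + 0.5195 + 0.005992 = 3.588 K/W
Q = ΔT/ΣR = (-182 °C − 25.7 °C)/3.588 = -57.89 W
From the inner boundary to the cork board/cellular glass interface, ΣR_partial = 3.063 K/W.
T_interface = T_in − Q·ΣR_partial = -182 °C − (-57.89)(3.063) = -4.7 °C

T = -4.7 °C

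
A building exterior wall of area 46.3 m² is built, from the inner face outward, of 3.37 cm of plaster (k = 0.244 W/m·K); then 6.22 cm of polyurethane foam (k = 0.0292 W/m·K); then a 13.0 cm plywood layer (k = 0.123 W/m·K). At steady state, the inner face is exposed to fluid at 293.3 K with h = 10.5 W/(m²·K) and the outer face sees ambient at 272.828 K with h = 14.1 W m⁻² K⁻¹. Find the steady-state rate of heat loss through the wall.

Q = 271 W

Resistance network (inner→outer):
  R_conv,in = 1/(hA) = 1/(10.5·46.3) = 0.002057 K/W
  R_plaster = L/(kA) = 0.0337/(0.244·46.3) = 0.002983 K/W
  R_polyurethane foam = L/(kA) = 0.0622/(0.0292·46.3) = 0.04601 K/W
  R_plywood = L/(kA) = 0.130/(0.123·46.3) = 0.02283 K/W
  R_conv,out = 1/(hA) = 1/(14.1·46.3) = 0.001532 K/W
ΣR = 0.002057 + 0.002983 + 0.04601 + 0.02283 + 0.001532 = 0.07541 K/W
Q = ΔT/ΣR = (293.3 K − 272.828 K)/0.07541 = 271 W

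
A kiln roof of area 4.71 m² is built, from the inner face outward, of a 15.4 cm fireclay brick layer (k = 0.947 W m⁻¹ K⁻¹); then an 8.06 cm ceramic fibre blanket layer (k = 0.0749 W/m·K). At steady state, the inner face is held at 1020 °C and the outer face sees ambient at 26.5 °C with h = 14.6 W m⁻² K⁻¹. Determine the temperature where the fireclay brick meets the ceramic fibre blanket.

T = 896 °C

Series thermal resistances, inner to outer:
  R_fireclay brick = L/(kA) = 0.154/(0.947·4.71) = 0.03453 K/W
  R_ceramic fibre blanket = L/(kA) = 0.0806/(0.0749·4.71) = 0.2285 K/W
  R_conv,out = 1/(hA) = 1/(14.6·4.71) = 0.01454 K/W
ΣR = 0.03453 + 0.2285 + 0.01454 = 0.2776 K/W
Q = ΔT/ΣR = (1020 °C − 26.5 °C)/0.2776 = 3579 W
From the inner boundary to the fireclay brick/ceramic fibre blanket interface, ΣR_partial = 0.03453 K/W.
T_interface = T_in − Q·ΣR_partial = 1020 °C − (3579)(0.03453) = 896 °C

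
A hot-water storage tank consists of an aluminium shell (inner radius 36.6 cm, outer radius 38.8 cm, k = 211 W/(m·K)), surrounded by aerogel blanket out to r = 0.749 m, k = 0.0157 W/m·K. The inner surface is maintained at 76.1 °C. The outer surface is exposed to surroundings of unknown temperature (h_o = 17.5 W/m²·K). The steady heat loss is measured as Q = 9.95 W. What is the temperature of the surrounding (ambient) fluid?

Sum the resistances:
  R_aluminium = (1/0.366 − 1/0.388)/(4πk) = 0.1549/(4π·211) = 5.843×10^-5 K/W
  R_aerogel blanket = (1/0.388 − 1/0.749)/(4πk) = 1.242/(4π·0.0157) = 6.296 K/W
  R_conv,out = 1/(4πr²h) = 1/(4π·0.749²·17.5) = 0.008106 K/W
ΣR = 6.304 K/W
ΔT = Q·ΣR = 9.95 × 6.304 = 62.72 K
Heat flows outward, so T_out = T_in − ΔT = 76.1 − 62.72 = 13.4 °C

T_out = 13.4 °C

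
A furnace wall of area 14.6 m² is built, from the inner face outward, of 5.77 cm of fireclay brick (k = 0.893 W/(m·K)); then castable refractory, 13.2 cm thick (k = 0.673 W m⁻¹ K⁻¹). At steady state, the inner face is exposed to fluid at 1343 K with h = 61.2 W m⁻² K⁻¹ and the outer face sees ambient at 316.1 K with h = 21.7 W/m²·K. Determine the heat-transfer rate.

Series thermal resistances, inner to outer:
  R_conv,in = 1/(hA) = 1/(61.2·14.6) = 0.001119 K/W
  R_fireclay brick = L/(kA) = 0.0577/(0.893·14.6) = 0.004426 K/W
  R_castable refractory = L/(kA) = 0.132/(0.673·14.6) = 0.01343 K/W
  R_conv,out = 1/(hA) = 1/(21.7·14.6) = 0.003156 K/W
ΣR = 0.001119 + 0.004426 + 0.01343 + 0.003156 = 0.02213 K/W
Q = ΔT/ΣR = (1343 K − 316.1 K)/0.02213 = 46400 W

Q = 46.4 kW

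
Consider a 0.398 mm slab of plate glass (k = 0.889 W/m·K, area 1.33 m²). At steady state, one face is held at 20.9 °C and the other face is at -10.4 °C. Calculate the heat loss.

Q = 93.0 kW

Q = kA·ΔT/L = 0.889 × 1.33 × |20.9 °C − -10.4 °C| / 3.98×10^-4 = 93000 W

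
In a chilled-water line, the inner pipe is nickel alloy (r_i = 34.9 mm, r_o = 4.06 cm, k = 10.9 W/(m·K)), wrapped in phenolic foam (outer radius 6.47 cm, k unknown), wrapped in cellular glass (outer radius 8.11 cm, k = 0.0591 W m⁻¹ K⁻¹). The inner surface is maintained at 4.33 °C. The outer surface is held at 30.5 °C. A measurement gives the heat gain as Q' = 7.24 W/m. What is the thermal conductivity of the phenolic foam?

ΣR = ΔT/Q' = |4.33 − 30.5|/7.24 = 3.615 m·K/W
Known resistances:
  R'_nickel alloy = ln(0.0406/0.0349)/(2πk) = 0.1513/(2π·10.9) = 0.002209 m·K/W
  R'_cellular glass = ln(0.0811/0.0647)/(2πk) = 0.2259/(2π·0.0591) = 0.6084 m·K/W
R_phenolic foam = ΣR − ΣR_known = 3.615 − 0.6106 = 3.004 m·K/W
ln(r₂/r₁)/(2πk) = 3.004 ⇒ k = 0.4660/(2π·3.004) = 0.0247 W/m·K

k = 0.0247 W/m·K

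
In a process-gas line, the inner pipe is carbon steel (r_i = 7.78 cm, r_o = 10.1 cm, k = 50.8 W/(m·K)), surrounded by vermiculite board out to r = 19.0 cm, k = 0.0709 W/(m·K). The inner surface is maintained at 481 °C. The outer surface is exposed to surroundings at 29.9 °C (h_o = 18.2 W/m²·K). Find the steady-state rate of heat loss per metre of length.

Q' = 308 W/m

Treat each layer as a resistance in series:
  R'_carbon steel = ln(0.101/0.0778)/(2πk) = 0.2610/(2π·50.8) = 8.176×10^-4 m·K/W
  R'_vermiculite board = ln(0.190/0.101)/(2πk) = 0.6319/(2π·0.0709) = 1.418 m·K/W
  R'_conv,out = 1/(2πr h) = 1/(2π·0.190·18.2) = 0.04603 m·K/W
ΣR = 8.176×10^-4 + 1.418 + 0.04603 = 1.465 m·K/W
Q' = ΔT/ΣR = (481 °C − 29.9 °C)/1.465 = 308 W/m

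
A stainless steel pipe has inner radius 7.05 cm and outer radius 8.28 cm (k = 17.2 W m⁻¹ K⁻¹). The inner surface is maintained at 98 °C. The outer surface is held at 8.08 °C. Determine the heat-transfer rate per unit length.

Q' = 2πk·ΔT/ln(r₂/r₁) = 2π × 17.2 × 89.92 / ln(0.0828/0.0705) = 60400 W/m

Q' = 60.4 kW/m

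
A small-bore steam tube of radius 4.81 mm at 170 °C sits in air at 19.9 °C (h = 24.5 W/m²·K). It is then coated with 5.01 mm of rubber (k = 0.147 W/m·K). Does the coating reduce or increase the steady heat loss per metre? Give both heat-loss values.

reduces: 111 → 105 W/m

Critical radius for a cylinder: r_cr = k/h = 0.00600 m = 0.600 cm.
Outer radius after coating: r₂ = 0.00481 + 0.00501 = 0.00982 m.
r₁ < r_cr < r₂: heat loss rises to a maximum at r_cr then falls. Whether the coating helps depends on whether Q(r₂) has dropped back below Q(r₁).
Bare: R = 1/(2πr₁h) = 1.351 m·K/W; Q = 150.1/1.351 = 111 W/m.
Coated: R = R_cond + R_conv = 1.434 m·K/W; Q = 150.1/1.434 = 105 W/m.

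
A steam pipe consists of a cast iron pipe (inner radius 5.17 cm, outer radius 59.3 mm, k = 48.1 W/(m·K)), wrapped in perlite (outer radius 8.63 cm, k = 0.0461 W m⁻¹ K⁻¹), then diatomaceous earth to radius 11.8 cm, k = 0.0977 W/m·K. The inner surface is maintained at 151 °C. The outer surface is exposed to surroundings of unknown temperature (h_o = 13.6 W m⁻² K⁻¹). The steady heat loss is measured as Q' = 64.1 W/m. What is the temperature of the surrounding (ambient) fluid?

Sum the resistances:
  R'_cast iron = ln(0.0593/0.0517)/(2πk) = 0.1372/(2π·48.1) = 4.538×10^-4 m·K/W
  R'_perlite = ln(0.0863/0.0593)/(2πk) = 0.3752/(2π·0.0461) = 1.295 m·K/W
  R'_diatomaceous earth = ln(0.118/0.0863)/(2πk) = 0.3129/(2π·0.0977) = 0.5096 m·K/W
  R'_conv,out = 1/(2πr h) = 1/(2π·0.118·13.6) = 0.09917 m·K/W
ΣR = 1.905 m·K/W
ΔT = Q'·ΣR = 64.1 × 1.905 = 122.1 K
Heat flows outward, so T_out = T_in − ΔT = 151 − 122.1 = 28.9 °C

T_out = 28.9 °C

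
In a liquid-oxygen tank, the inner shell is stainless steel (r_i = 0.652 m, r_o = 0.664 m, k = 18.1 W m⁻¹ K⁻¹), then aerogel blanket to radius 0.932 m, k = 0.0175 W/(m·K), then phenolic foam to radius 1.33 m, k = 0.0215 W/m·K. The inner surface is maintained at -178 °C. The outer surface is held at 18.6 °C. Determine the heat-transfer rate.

Series thermal resistances, inner to outer:
  R_stainless steel = (1/0.652 − 1/0.664)/(4πk) = 0.02772/(4π·18.1) = 1.219×10^-4 K/W
  R_aerogel blanket = (1/0.664 − 1/0.932)/(4πk) = 0.4331/(4π·0.0175) = 1.969 K/W
  R_phenolic foam = (1/0.932 − 1/1.33)/(4πk) = 0.3211/(4π·0.0215) = 1.188 K/W
ΣR = 1.219×10^-4 + 1.969 + 1.188 = 3.157 K/W
Q = ΔT/ΣR = (-178 °C − 18.6 °C)/3.157 = -62.3 W
(Negative Q ⇒ heat flows inward; heat gain = 62.3 W.)

Q = 62.3 W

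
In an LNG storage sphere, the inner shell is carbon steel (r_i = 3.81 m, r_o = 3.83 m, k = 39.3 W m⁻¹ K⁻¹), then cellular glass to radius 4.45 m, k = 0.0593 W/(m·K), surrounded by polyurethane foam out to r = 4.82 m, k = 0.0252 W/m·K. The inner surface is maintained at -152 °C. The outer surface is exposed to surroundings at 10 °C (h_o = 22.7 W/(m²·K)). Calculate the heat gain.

Resistance network (inner→outer):
  R_carbon steel = (1/3.81 − 1/3.83)/(4πk) = 0.001371/(4π·39.3) = 2.775×10^-6 K/W
  R_cellular glass = (1/3.83 − 1/4.45)/(4πk) = 0.03638/(4π·0.0593) = 0.04882 K/W
  R_polyurethane foam = (1/4.45 − 1/4.82)/(4πk) = 0.01725/(4π·0.0252) = 0.05447 K/W
  R_conv,out = 1/(4πr²h) = 1/(4π·4.82²·22.7) = 1.509×10^-4 K/W
ΣR = 2.775×10^-6 + 0.04882 + 0.05447 + 1.509×10^-4 = 0.1034 K/W
Q = ΔT/ΣR = (-152 °C − 10 °C)/0.1034 = -1570 W
(Negative Q ⇒ heat flows inward; heat gain = 1570 W.)

Q = 1570 W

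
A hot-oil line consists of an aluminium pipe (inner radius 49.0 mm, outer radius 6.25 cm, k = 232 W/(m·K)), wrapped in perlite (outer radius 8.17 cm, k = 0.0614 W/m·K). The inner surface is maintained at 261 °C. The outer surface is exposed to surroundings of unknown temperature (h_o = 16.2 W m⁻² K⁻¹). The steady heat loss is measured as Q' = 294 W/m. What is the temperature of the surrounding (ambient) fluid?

Series resistances:
  R'_aluminium = ln(0.0625/0.0490)/(2πk) = 0.2433/(2π·232) = 1.669×10^-4 m·K/W
  R'_perlite = ln(0.0817/0.0625)/(2πk) = 0.2679/(2π·0.0614) = 0.6944 m·K/W
  R'_conv,out = 1/(2πr h) = 1/(2π·0.0817·16.2) = 0.1202 m·K/W
ΣR = 0.8148 m·K/W
ΔT = Q'·ΣR = 294 × 0.8148 = 239.6 K
Heat flows outward, so T_out = T_in − ΔT = 261 − 239.6 = 21.4 °C

T_out = 21.4 °C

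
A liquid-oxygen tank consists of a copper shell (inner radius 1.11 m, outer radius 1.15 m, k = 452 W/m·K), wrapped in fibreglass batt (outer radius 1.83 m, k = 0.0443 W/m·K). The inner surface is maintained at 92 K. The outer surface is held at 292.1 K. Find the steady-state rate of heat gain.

Q = 345 W

Series thermal resistances, inner to outer:
  R_copper = (1/1.11 − 1/1.15)/(4πk) = 0.03134/(4π·452) = 5.517×10^-6 K/W
  R_fibreglass batt = (1/1.15 − 1/1.83)/(4πk) = 0.3231/(4π·0.0443) = 0.5804 K/W
ΣR = 5.517×10^-6 + 0.5804 = 0.5804 K/W
Q = ΔT/ΣR = (92 K − 292.1 K)/0.5804 = -345 W
(Negative Q ⇒ heat flows inward; heat gain = 345 W.)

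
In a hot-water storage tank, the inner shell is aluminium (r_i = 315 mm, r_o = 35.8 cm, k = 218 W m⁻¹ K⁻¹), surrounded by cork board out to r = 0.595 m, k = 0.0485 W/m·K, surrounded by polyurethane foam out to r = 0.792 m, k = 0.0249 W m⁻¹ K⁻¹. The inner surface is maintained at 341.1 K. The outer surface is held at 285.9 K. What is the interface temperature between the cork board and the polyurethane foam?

Resistance network (inner→outer):
  R_aluminium = (1/0.315 − 1/0.358)/(4πk) = 0.3813/(4π·218) = 1.392×10^-4 K/W
  R_cork board = (1/0.358 − 1/0.595)/(4πk) = 1.113/(4π·0.0485) = 1.826 K/W
  R_polyurethane foam = (1/0.595 − 1/0.792)/(4πk) = 0.4180/(4π·0.0249) = 1.336 K/W
ΣR = 1.392×10^-4 + 1.826 + 1.336 = 3.162 K/W
Q = ΔT/ΣR = (341.1 K − 285.9 K)/3.162 = 17.46 W
From the inner boundary to the cork board/polyurethane foam interface, ΣR_partial = 1.826 K/W.
T_interface = T_in − Q·ΣR_partial = 341.1 K − (17.46)(1.826) = 309.2 K

T = 309.2 K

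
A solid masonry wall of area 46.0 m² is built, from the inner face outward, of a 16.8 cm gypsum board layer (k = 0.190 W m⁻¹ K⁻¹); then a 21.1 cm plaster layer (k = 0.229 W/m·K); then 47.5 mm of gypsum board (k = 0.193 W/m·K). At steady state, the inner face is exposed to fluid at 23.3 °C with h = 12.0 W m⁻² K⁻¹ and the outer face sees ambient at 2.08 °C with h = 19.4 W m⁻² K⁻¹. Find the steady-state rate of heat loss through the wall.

Q = 446 W

Resistance network (inner→outer):
  R_conv,in = 1/(hA) = 1/(12.0·46.0) = 0.001812 K/W
  R_gypsum board = L/(kA) = 0.168/(0.190·46.0) = 0.01922 K/W
  R_plaster = L/(kA) = 0.211/(0.229·46.0) = 0.02003 K/W
  R_gypsum board = L/(kA) = 0.0475/(0.193·46.0) = 0.005350 K/W
  R_conv,out = 1/(hA) = 1/(19.4·46.0) = 0.001121 K/W
ΣR = 0.001812 + 0.01922 + 0.02003 + 0.005350 + 0.001121 = 0.04753 K/W
Q = ΔT/ΣR = (23.3 °C − 2.08 °C)/0.04753 = 446 W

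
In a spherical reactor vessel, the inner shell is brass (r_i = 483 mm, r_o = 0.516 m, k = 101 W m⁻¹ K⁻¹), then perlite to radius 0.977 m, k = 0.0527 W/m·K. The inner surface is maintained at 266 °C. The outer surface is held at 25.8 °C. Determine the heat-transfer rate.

Q = 174 W

Series thermal resistances, inner to outer:
  R_brass = (1/0.483 − 1/0.516)/(4πk) = 0.1324/(4π·101) = 1.043×10^-4 K/W
  R_perlite = (1/0.516 − 1/0.977)/(4πk) = 0.9144/(4π·0.0527) = 1.381 K/W
ΣR = 1.043×10^-4 + 1.381 = 1.381 K/W
Q = ΔT/ΣR = (266 °C − 25.8 °C)/1.381 = 174 W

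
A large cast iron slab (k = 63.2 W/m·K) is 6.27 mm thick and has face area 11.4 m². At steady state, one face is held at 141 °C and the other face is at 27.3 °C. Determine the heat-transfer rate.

Q = kA·ΔT/L = 63.2 × 11.4 × |141 °C − 27.3 °C| / 0.00627 = 1.31×10^7 W

Q = 13100 kW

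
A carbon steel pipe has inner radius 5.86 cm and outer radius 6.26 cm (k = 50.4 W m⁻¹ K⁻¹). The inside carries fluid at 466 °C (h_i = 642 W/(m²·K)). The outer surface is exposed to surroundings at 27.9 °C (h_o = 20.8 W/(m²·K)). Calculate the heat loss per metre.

Q' = 3.46 kW/m

Treat each layer as a resistance in series:
  R'_conv,in = 1/(2πr h) = 1/(2π·0.0586·642) = 0.004230 m·K/W
  R'_carbon steel = ln(0.0626/0.0586)/(2πk) = 0.06603/(2π·50.4) = 2.085×10^-4 m·K/W
  R'_conv,out = 1/(2πr h) = 1/(2π·0.0626·20.8) = 0.1222 m·K/W
ΣR = 0.004230 + 2.085×10^-4 + 0.1222 = 0.1266 m·K/W
Q' = ΔT/ΣR = (466 °C − 27.9 °C)/0.1266 = 3460 W/m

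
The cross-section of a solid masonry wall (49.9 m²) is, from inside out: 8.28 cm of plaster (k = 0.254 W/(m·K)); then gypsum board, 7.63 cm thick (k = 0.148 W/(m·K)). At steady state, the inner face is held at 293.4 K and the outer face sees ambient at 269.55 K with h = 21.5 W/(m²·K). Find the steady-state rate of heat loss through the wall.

Series thermal resistances, inner to outer:
  R_plaster = L/(kA) = 0.0828/(0.254·49.9) = 0.006533 K/W
  R_gypsum board = L/(kA) = 0.0763/(0.148·49.9) = 0.01033 K/W
  R_conv,out = 1/(hA) = 1/(21.5·49.9) = 9.321×10^-4 K/W
ΣR = 0.006533 + 0.01033 + 9.321×10^-4 = 0.01780 K/W
Q = ΔT/ΣR = (293.4 K − 269.55 K)/0.01780 = 1340 W

Q = 1340 W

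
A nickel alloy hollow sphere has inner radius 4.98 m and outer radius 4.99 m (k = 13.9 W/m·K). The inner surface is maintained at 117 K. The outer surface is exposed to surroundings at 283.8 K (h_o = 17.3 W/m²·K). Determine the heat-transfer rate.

Resistance network (inner→outer):
  R_nickel alloy = (1/4.98 − 1/4.99)/(4πk) = 4.024×10^-4/(4π·13.9) = 2.304×10^-6 K/W
  R_conv,out = 1/(4πr²h) = 1/(4π·4.99²·17.3) = 1.847×10^-4 K/W
ΣR = 2.304×10^-6 + 1.847×10^-4 = 1.870×10^-4 K/W
Q = ΔT/ΣR = (117 K − 283.8 K)/1.870×10^-4 = -8.92×10^5 W
(Negative Q ⇒ heat flows inward; heat gain = 8.92×10^5 W.)

Q = 892 kW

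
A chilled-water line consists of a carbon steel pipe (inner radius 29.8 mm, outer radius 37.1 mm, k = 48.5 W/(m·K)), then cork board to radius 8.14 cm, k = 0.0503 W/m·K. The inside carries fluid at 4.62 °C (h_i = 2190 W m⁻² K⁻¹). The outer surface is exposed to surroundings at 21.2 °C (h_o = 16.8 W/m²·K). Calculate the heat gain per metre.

Resistance network (inner→outer):
  R'_conv,in = 1/(2πr h) = 1/(2π·0.0298·2190) = 0.002439 m·K/W
  R'_carbon steel = ln(0.0371/0.0298)/(2πk) = 0.2191/(2π·48.5) = 7.190×10^-4 m·K/W
  R'_cork board = ln(0.0814/0.0371)/(2πk) = 0.7858/(2π·0.0503) = 2.486 m·K/W
  R'_conv,out = 1/(2πr h) = 1/(2π·0.0814·16.8) = 0.1164 m·K/W
ΣR = 0.002439 + 7.190×10^-4 + 2.486 + 0.1164 = 2.606 m·K/W
Q' = ΔT/ΣR = (4.62 °C − 21.2 °C)/2.606 = -6.36 W/m
(Negative Q' ⇒ heat flows inward; heat gain = 6.36 W/m.)

Q' = 6.36 W/m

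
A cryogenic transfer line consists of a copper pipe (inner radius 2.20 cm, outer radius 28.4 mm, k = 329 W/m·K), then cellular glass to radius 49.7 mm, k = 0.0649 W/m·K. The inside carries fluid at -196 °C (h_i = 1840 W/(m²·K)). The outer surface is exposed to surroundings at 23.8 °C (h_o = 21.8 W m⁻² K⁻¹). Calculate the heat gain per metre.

Q' = 144 W/m

Series thermal resistances, inner to outer:
  R'_conv,in = 1/(2πr h) = 1/(2π·0.0220·1840) = 0.003932 m·K/W
  R'_copper = ln(0.0284/0.0220)/(2πk) = 0.2553/(2π·329) = 1.235×10^-4 m·K/W
  R'_cellular glass = ln(0.0497/0.0284)/(2πk) = 0.5596/(2π·0.0649) = 1.372 m·K/W
  R'_conv,out = 1/(2πr h) = 1/(2π·0.0497·21.8) = 0.1469 m·K/W
ΣR = 0.003932 + 1.235×10^-4 + 1.372 + 0.1469 = 1.523 m·K/W
Q' = ΔT/ΣR = (-196 °C − 23.8 °C)/1.523 = -144 W/m
(Negative Q' ⇒ heat flows inward; heat gain = 144 W/m.)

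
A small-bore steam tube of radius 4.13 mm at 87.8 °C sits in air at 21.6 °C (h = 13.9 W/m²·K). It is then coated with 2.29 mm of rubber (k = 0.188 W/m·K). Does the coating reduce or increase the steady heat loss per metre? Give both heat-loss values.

Critical radius for a cylinder: r_cr = k/h = 0.0135 m = 1.35 cm.
Outer radius after coating: r₂ = 0.00413 + 0.00229 = 0.00642 m.
Since r₁ < r_cr and r₂ ≤ r_cr, the coating moves toward the maximum at r_cr — heat loss rises.
Bare: R = 1/(2πr₁h) = 2.772 m·K/W; Q = 66.2/2.772 = 23.9 W/m.
Coated: R = R_cond + R_conv = 2.157 m·K/W; Q = 66.2/2.157 = 30.7 W/m.

increases: 23.9 → 30.7 W/m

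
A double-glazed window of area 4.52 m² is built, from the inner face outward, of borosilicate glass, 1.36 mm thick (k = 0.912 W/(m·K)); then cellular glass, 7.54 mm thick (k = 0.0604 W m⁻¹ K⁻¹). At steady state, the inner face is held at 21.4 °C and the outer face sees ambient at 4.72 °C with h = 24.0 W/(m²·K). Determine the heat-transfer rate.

Treat each layer as a resistance in series:
  R_borosilicate glass = L/(kA) = 0.00136/(0.912·4.52) = 3.299×10^-4 K/W
  R_cellular glass = L/(kA) = 0.00754/(0.0604·4.52) = 0.02762 K/W
  R_conv,out = 1/(hA) = 1/(24.0·4.52) = 0.009218 K/W
ΣR = 3.299×10^-4 + 0.02762 + 0.009218 = 0.03717 K/W
Q = ΔT/ΣR = (21.4 °C − 4.72 °C)/0.03717 = 449 W

Q = 449 W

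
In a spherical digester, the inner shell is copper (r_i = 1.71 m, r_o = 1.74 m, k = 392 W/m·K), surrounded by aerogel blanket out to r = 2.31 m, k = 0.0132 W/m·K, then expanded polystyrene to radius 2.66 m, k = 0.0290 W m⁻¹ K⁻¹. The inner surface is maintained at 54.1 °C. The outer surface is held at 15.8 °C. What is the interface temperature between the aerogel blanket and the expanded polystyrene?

Resistance network (inner→outer):
  R_copper = (1/1.71 − 1/1.74)/(4πk) = 0.01008/(4π·392) = 2.047×10^-6 K/W
  R_aerogel blanket = (1/1.74 − 1/2.31)/(4πk) = 0.1418/(4π·0.0132) = 0.8549 K/W
  R_expanded polystyrene = (1/2.31 − 1/2.66)/(4πk) = 0.05696/(4π·0.0290) = 0.1563 K/W
ΣR = 2.047×10^-6 + 0.8549 + 0.1563 = 1.011 K/W
Q = ΔT/ΣR = (54.1 °C − 15.8 °C)/1.011 = 37.88 W
From the inner boundary to the aerogel blanket/expanded polystyrene interface, ΣR_partial = 0.8549 K/W.
T_interface = T_in − Q·ΣR_partial = 54.1 °C − (37.88)(0.8549) = 21.7 °C

T = 21.7 °C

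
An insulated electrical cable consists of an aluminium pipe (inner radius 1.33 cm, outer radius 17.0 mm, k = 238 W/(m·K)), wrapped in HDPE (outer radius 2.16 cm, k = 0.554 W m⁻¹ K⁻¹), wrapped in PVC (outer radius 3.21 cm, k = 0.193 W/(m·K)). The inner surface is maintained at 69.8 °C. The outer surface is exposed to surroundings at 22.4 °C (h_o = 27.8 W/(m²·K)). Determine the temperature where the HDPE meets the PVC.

T = 64.1 °C

Series thermal resistances, inner to outer:
  R'_aluminium = ln(0.0170/0.0133)/(2πk) = 0.2454/(2π·238) = 1.641×10^-4 m·K/W
  R'_HDPE = ln(0.0216/0.0170)/(2πk) = 0.2395/(2π·0.554) = 0.06880 m·K/W
  R'_PVC = ln(0.0321/0.0216)/(2πk) = 0.3962/(2π·0.193) = 0.3267 m·K/W
  R'_conv,out = 1/(2πr h) = 1/(2π·0.0321·27.8) = 0.1783 m·K/W
ΣR = 1.641×10^-4 + 0.06880 + 0.3267 + 0.1783 = 0.5740 m·K/W
Q' = ΔT/ΣR = (69.8 °C − 22.4 °C)/0.5740 = 82.58 W/m
From the inner boundary to the HDPE/PVC interface, ΣR_partial = 0.06896 m·K/W.
T_interface = T_in − Q'·ΣR_partial = 69.8 °C − (82.58)(0.06896) = 64.1 °C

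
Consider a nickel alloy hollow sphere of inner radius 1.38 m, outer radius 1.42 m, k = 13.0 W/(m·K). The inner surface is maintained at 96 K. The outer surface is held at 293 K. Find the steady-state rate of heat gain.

Q = 1.58×10^6 W

Q = 4πk·ΔT/(1/r₁ − 1/r₂) = 4π × 13.0 × 197 / (1/1.38 − 1/1.42) = 1.58×10^6 W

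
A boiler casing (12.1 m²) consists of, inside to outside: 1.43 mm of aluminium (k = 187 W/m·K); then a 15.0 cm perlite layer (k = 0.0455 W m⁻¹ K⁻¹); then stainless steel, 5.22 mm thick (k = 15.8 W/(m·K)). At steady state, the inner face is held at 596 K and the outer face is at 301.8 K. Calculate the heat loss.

Treat each layer as a resistance in series:
  R_aluminium = L/(kA) = 0.00143/(187·12.1) = 6.320×10^-7 K/W
  R_perlite = L/(kA) = 0.150/(0.0455·12.1) = 0.2725 K/W
  R_stainless steel = L/(kA) = 0.00522/(15.8·12.1) = 2.730×10^-5 K/W
ΣR = 6.320×10^-7 + 0.2725 + 2.730×10^-5 = 0.2725 K/W
Q = ΔT/ΣR = (596 K − 301.8 K)/0.2725 = 1080 W

Q = 1080 W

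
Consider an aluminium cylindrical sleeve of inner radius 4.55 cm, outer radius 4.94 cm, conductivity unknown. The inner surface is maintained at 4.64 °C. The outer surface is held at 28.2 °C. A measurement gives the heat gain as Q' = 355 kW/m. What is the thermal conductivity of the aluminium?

k = 197 W/m·K

ΣR = ΔT/Q' = |4.64 − 28.2|/3.55×10^5 = 6.637×10^-5 m·K/W
ln(r₂/r₁)/(2πk) = 6.637×10^-5 ⇒ k = 0.08224/(2π·6.637×10^-5) = 197 W/m·K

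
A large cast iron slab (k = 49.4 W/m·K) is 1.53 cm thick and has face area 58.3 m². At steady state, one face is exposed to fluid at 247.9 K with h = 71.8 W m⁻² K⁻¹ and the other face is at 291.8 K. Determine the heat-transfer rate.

Q = 1.80×10^5 W

Treat each layer as a resistance in series:
  R_conv,in = 1/(hA) = 1/(71.8·58.3) = 2.389×10^-4 K/W
  R_cast iron = L/(kA) = 0.0153/(49.4·58.3) = 5.312×10^-6 K/W
ΣR = 2.389×10^-4 + 5.312×10^-6 = 2.442×10^-4 K/W
Q = ΔT/ΣR = (247.9 K − 291.8 K)/2.442×10^-4 = -1.80×10^5 W
(Negative Q ⇒ heat flows inward; heat gain = 1.80×10^5 W.)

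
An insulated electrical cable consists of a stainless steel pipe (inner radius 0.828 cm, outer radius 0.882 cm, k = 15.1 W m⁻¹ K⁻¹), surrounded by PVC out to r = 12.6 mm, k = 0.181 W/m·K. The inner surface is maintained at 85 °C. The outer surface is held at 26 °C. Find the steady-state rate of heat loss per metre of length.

Q' = 188 W/m

Resistance network (inner→outer):
  R'_stainless steel = ln(0.00882/0.00828)/(2πk) = 0.06318/(2π·15.1) = 6.659×10^-4 m·K/W
  R'_PVC = ln(0.0126/0.00882)/(2πk) = 0.3567/(2π·0.181) = 0.3136 m·K/W
ΣR = 6.659×10^-4 + 0.3136 = 0.3143 m·K/W
Q' = ΔT/ΣR = (85 °C − 26 °C)/0.3143 = 188 W/m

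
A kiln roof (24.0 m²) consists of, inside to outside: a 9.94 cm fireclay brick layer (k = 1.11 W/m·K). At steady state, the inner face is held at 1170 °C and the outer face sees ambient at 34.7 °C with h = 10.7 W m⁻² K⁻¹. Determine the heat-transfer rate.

Q = 149 kW

Resistance network (inner→outer):
  R_fireclay brick = L/(kA) = 0.0994/(1.11·24.0) = 0.003731 K/W
  R_conv,out = 1/(hA) = 1/(10.7·24.0) = 0.003894 K/W
ΣR = 0.003731 + 0.003894 = 0.007625 K/W
Q = ΔT/ΣR = (1170 °C − 34.7 °C)/0.007625 = 1.49×10^5 W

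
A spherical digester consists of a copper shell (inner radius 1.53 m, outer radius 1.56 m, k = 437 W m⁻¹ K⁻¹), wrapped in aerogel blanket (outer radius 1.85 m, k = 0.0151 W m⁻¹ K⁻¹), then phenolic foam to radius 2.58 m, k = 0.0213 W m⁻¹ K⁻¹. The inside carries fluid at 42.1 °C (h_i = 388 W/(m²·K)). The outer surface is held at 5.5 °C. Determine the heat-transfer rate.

Q = 33.2 W

Treat each layer as a resistance in series:
  R_conv,in = 1/(4πr²h) = 1/(4π·1.53²·388) = 8.761×10^-5 K/W
  R_copper = (1/1.53 − 1/1.56)/(4πk) = 0.01257/(4π·437) = 2.289×10^-6 K/W
  R_aerogel blanket = (1/1.56 − 1/1.85)/(4πk) = 0.1005/(4π·0.0151) = 0.5296 K/W
  R_phenolic foam = (1/1.85 − 1/2.58)/(4πk) = 0.1529/(4π·0.0213) = 0.5714 K/W
ΣR = 8.761×10^-5 + 2.289×10^-6 + 0.5296 + 0.5714 = 1.101 K/W
Q = ΔT/ΣR = (42.1 °C − 5.5 °C)/1.101 = 33.2 W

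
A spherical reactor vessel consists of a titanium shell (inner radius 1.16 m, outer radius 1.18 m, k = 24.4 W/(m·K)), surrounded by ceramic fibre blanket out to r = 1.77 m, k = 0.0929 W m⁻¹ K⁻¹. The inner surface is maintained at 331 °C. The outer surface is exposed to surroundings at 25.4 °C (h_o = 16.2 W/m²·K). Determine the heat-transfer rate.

Series thermal resistances, inner to outer:
  R_titanium = (1/1.16 − 1/1.18)/(4πk) = 0.01461/(4π·24.4) = 4.765×10^-5 K/W
  R_ceramic fibre blanket = (1/1.18 − 1/1.77)/(4πk) = 0.2825/(4π·0.0929) = 0.2420 K/W
  R_conv,out = 1/(4πr²h) = 1/(4π·1.77²·16.2) = 0.001568 K/W
ΣR = 4.765×10^-5 + 0.2420 + 0.001568 = 0.2436 K/W
Q = ΔT/ΣR = (331 °C − 25.4 °C)/0.2436 = 1250 W

Q = 1250 W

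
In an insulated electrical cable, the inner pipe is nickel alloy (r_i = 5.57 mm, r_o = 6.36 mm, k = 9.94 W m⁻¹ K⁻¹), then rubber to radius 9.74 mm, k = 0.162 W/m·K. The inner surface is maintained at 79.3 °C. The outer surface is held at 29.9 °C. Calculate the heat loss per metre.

Treat each layer as a resistance in series:
  R'_nickel alloy = ln(0.00636/0.00557)/(2πk) = 0.1326/(2π·9.94) = 0.002124 m·K/W
  R'_rubber = ln(0.00974/0.00636)/(2πk) = 0.4262/(2π·0.162) = 0.4187 m·K/W
ΣR = 0.002124 + 0.4187 = 0.4208 m·K/W
Q' = ΔT/ΣR = (79.3 °C − 29.9 °C)/0.4208 = 117 W/m

Q' = 117 W/m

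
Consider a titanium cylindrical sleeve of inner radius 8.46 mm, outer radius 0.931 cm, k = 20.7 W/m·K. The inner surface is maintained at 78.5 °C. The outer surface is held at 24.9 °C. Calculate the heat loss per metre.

Q' = 72.8 kW/m

Q' = 2πk·ΔT/ln(r₂/r₁) = 2π × 20.7 × 53.6 / ln(0.00931/0.00846) = 72800 W/m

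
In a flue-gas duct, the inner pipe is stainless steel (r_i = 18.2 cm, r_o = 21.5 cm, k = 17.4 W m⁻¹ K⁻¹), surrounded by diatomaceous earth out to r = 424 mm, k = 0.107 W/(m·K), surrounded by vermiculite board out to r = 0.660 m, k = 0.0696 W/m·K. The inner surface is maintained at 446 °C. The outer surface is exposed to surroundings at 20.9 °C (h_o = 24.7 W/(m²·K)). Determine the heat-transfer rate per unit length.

Resistance network (inner→outer):
  R'_stainless steel = ln(0.215/0.182)/(2πk) = 0.1666/(2π·17.4) = 0.001524 m·K/W
  R'_diatomaceous earth = ln(0.424/0.215)/(2πk) = 0.6791/(2π·0.107) = 1.010 m·K/W
  R'_vermiculite board = ln(0.660/0.424)/(2πk) = 0.4425/(2π·0.0696) = 1.012 m·K/W
  R'_conv,out = 1/(2πr h) = 1/(2π·0.660·24.7) = 0.009763 m·K/W
ΣR = 0.001524 + 1.010 + 1.012 + 0.009763 = 2.033 m·K/W
Q' = ΔT/ΣR = (446 °C − 20.9 °C)/2.033 = 209 W/m

Q' = 209 W/m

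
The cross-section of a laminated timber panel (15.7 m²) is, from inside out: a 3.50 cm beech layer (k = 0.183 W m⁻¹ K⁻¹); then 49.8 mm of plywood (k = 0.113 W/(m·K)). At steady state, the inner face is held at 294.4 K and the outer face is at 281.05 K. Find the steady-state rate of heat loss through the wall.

Q = 332 W

Resistance network (inner→outer):
  R_beech = L/(kA) = 0.0350/(0.183·15.7) = 0.01218 K/W
  R_plywood = L/(kA) = 0.0498/(0.113·15.7) = 0.02807 K/W
ΣR = 0.01218 + 0.02807 = 0.04025 K/W
Q = ΔT/ΣR = (294.4 K − 281.05 K)/0.04025 = 332 W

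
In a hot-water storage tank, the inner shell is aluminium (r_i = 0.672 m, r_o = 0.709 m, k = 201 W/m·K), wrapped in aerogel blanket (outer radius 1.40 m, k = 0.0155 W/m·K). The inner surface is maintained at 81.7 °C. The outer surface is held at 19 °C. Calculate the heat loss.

Treat each layer as a resistance in series:
  R_aluminium = (1/0.672 − 1/0.709)/(4πk) = 0.07766/(4π·201) = 3.075×10^-5 K/W
  R_aerogel blanket = (1/0.709 − 1/1.40)/(4πk) = 0.6962/(4π·0.0155) = 3.574 K/W
ΣR = 3.075×10^-5 + 3.574 = 3.574 K/W
Q = ΔT/ΣR = (81.7 °C − 19 °C)/3.574 = 17.5 W

Q = 17.5 W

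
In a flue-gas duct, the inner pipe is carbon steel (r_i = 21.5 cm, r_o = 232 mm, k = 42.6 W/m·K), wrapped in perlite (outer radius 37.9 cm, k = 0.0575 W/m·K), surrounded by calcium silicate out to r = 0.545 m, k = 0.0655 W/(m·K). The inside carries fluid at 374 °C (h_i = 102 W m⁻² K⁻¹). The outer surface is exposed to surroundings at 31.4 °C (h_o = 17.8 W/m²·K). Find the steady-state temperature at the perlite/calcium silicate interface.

Series thermal resistances, inner to outer:
  R'_conv,in = 1/(2πr h) = 1/(2π·0.215·102) = 0.007257 m·K/W
  R'_carbon steel = ln(0.232/0.215)/(2πk) = 0.07610/(2π·42.6) = 2.843×10^-4 m·K/W
  R'_perlite = ln(0.379/0.232)/(2πk) = 0.4908/(2π·0.0575) = 1.358 m·K/W
  R'_calcium silicate = ln(0.545/0.379)/(2πk) = 0.3632/(2π·0.0655) = 0.8826 m·K/W
  R'_conv,out = 1/(2πr h) = 1/(2π·0.545·17.8) = 0.01641 m·K/W
ΣR = 0.007257 + 2.843×10^-4 + 1.358 + 0.8826 + 0.01641 = 2.265 m·K/W
Q' = ΔT/ΣR = (374 °C − 31.4 °C)/2.265 = 151.3 W/m
From the inner boundary to the perlite/calcium silicate interface, ΣR_partial = 1.366 m·K/W.
T_interface = T_in − Q'·ΣR_partial = 374 °C − (151.3)(1.366) = 167 °C

T = 167 °C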